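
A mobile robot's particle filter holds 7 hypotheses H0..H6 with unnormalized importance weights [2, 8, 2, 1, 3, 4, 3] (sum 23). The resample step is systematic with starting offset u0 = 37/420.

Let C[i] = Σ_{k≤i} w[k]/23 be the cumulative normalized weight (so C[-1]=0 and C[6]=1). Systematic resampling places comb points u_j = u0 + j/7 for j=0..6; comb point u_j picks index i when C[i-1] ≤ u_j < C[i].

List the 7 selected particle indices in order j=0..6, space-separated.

C = [2/23, 10/23, 12/23, 13/23, 16/23, 20/23, 1]
j=0: u_0=37/420 ∈ [2/23, 10/23) → index 1
j=1: u_1=97/420 ∈ [2/23, 10/23) → index 1
j=2: u_2=157/420 ∈ [2/23, 10/23) → index 1
j=3: u_3=31/60 ∈ [10/23, 12/23) → index 2
j=4: u_4=277/420 ∈ [13/23, 16/23) → index 4
j=5: u_5=337/420 ∈ [16/23, 20/23) → index 5
j=6: u_6=397/420 ∈ [20/23, 1) → index 6

1 1 1 2 4 5 6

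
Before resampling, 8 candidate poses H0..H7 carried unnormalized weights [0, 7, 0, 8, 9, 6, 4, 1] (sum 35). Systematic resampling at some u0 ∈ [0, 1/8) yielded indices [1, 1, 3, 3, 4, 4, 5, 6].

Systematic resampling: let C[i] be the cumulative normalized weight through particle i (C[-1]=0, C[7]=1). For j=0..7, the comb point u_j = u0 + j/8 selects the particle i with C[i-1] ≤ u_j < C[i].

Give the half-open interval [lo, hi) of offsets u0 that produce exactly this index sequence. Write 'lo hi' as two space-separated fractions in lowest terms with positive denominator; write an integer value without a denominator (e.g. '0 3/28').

0 3/56

C = [0, 1/5, 1/5, 3/7, 24/35, 6/7, 34/35, 1]
j=0 picked index 1: u0 ∈ [0, 1/5)
j=1 picked index 1: u0 ∈ [-1/8, 3/40)
j=2 picked index 3: u0 ∈ [-1/20, 5/28)
j=3 picked index 3: u0 ∈ [-7/40, 3/56)
j=4 picked index 4: u0 ∈ [-1/14, 13/70)
j=5 picked index 4: u0 ∈ [-11/56, 17/280)
j=6 picked index 5: u0 ∈ [-9/140, 3/28)
j=7 picked index 6: u0 ∈ [-1/56, 27/280)
intersection: [0, 3/56)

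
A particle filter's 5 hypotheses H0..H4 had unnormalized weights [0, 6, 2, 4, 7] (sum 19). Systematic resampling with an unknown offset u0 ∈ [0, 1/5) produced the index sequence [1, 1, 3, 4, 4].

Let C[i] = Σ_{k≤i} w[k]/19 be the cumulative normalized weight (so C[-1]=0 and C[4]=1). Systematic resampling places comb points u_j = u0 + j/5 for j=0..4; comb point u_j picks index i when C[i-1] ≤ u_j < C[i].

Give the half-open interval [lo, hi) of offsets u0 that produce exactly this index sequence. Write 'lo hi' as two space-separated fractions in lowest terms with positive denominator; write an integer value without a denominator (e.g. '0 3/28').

C = [0, 6/19, 8/19, 12/19, 1]
j=0 picked index 1: u0 ∈ [0, 6/19)
j=1 picked index 1: u0 ∈ [-1/5, 11/95)
j=2 picked index 3: u0 ∈ [2/95, 22/95)
j=3 picked index 4: u0 ∈ [3/95, 2/5)
j=4 picked index 4: u0 ∈ [-16/95, 1/5)
intersection: [3/95, 11/95)

3/95 11/95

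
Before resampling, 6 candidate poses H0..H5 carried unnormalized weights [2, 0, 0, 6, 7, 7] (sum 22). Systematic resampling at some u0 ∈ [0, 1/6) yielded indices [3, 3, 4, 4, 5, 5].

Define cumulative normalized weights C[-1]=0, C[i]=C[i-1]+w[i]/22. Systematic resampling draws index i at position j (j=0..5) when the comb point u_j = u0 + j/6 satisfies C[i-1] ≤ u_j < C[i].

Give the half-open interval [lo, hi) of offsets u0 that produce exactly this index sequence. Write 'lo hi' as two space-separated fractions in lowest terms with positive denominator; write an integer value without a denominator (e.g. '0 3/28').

C = [1/11, 1/11, 1/11, 4/11, 15/22, 1]
j=0 picked index 3: u0 ∈ [1/11, 4/11)
j=1 picked index 3: u0 ∈ [-5/66, 13/66)
j=2 picked index 4: u0 ∈ [1/33, 23/66)
j=3 picked index 4: u0 ∈ [-3/22, 2/11)
j=4 picked index 5: u0 ∈ [1/66, 1/3)
j=5 picked index 5: u0 ∈ [-5/33, 1/6)
intersection: [1/11, 1/6)

1/11 1/6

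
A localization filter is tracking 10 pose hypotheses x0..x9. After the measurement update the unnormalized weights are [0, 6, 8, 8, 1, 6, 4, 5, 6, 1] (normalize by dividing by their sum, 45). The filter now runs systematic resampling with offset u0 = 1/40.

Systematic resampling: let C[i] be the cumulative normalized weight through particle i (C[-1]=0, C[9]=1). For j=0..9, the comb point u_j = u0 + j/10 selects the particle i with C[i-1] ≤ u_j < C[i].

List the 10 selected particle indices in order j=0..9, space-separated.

C = [0, 2/15, 14/45, 22/45, 23/45, 29/45, 11/15, 38/45, 44/45, 1]
j=0: u_0=1/40 ∈ [0, 2/15) → index 1
j=1: u_1=1/8 ∈ [0, 2/15) → index 1
j=2: u_2=9/40 ∈ [2/15, 14/45) → index 2
j=3: u_3=13/40 ∈ [14/45, 22/45) → index 3
j=4: u_4=17/40 ∈ [14/45, 22/45) → index 3
j=5: u_5=21/40 ∈ [23/45, 29/45) → index 5
j=6: u_6=5/8 ∈ [23/45, 29/45) → index 5
j=7: u_7=29/40 ∈ [29/45, 11/15) → index 6
j=8: u_8=33/40 ∈ [11/15, 38/45) → index 7
j=9: u_9=37/40 ∈ [38/45, 44/45) → index 8

1 1 2 3 3 5 5 6 7 8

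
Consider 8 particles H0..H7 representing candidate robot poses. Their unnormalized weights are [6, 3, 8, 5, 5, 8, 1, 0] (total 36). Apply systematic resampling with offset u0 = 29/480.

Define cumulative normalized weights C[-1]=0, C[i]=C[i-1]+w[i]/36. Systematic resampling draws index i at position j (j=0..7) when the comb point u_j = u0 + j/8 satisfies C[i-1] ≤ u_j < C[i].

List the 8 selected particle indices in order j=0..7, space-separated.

0 1 2 2 3 4 5 5

C = [1/6, 1/4, 17/36, 11/18, 3/4, 35/36, 1, 1]
j=0: u_0=29/480 ∈ [0, 1/6) → index 0
j=1: u_1=89/480 ∈ [1/6, 1/4) → index 1
j=2: u_2=149/480 ∈ [1/4, 17/36) → index 2
j=3: u_3=209/480 ∈ [1/4, 17/36) → index 2
j=4: u_4=269/480 ∈ [17/36, 11/18) → index 3
j=5: u_5=329/480 ∈ [11/18, 3/4) → index 4
j=6: u_6=389/480 ∈ [3/4, 35/36) → index 5
j=7: u_7=449/480 ∈ [3/4, 35/36) → index 5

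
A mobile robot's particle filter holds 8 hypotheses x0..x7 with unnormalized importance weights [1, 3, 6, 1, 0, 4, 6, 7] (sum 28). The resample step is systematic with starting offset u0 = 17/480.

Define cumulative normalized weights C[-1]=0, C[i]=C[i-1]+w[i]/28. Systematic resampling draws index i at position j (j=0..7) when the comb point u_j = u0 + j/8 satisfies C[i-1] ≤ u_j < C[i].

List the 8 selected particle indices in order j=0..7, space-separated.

0 2 2 5 5 6 7 7

C = [1/28, 1/7, 5/14, 11/28, 11/28, 15/28, 3/4, 1]
j=0: u_0=17/480 ∈ [0, 1/28) → index 0
j=1: u_1=77/480 ∈ [1/7, 5/14) → index 2
j=2: u_2=137/480 ∈ [1/7, 5/14) → index 2
j=3: u_3=197/480 ∈ [11/28, 15/28) → index 5
j=4: u_4=257/480 ∈ [11/28, 15/28) → index 5
j=5: u_5=317/480 ∈ [15/28, 3/4) → index 6
j=6: u_6=377/480 ∈ [3/4, 1) → index 7
j=7: u_7=437/480 ∈ [3/4, 1) → index 7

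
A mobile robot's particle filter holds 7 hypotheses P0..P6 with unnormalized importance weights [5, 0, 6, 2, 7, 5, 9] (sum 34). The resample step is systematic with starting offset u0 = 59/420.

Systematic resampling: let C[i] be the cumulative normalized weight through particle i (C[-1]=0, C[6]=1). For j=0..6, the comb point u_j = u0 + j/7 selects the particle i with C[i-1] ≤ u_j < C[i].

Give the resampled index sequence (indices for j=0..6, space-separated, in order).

C = [5/34, 5/34, 11/34, 13/34, 10/17, 25/34, 1]
j=0: u_0=59/420 ∈ [0, 5/34) → index 0
j=1: u_1=17/60 ∈ [5/34, 11/34) → index 2
j=2: u_2=179/420 ∈ [13/34, 10/17) → index 4
j=3: u_3=239/420 ∈ [13/34, 10/17) → index 4
j=4: u_4=299/420 ∈ [10/17, 25/34) → index 5
j=5: u_5=359/420 ∈ [25/34, 1) → index 6
j=6: u_6=419/420 ∈ [25/34, 1) → index 6

0 2 4 4 5 6 6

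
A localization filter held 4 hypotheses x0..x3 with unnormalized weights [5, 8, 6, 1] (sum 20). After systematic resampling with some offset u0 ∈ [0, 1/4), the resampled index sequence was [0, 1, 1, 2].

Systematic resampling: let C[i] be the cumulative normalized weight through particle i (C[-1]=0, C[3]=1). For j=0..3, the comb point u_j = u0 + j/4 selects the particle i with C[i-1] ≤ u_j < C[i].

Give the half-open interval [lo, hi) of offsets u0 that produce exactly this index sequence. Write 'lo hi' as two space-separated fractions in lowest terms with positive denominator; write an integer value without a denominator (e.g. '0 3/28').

C = [1/4, 13/20, 19/20, 1]
j=0 picked index 0: u0 ∈ [0, 1/4)
j=1 picked index 1: u0 ∈ [0, 2/5)
j=2 picked index 1: u0 ∈ [-1/4, 3/20)
j=3 picked index 2: u0 ∈ [-1/10, 1/5)
intersection: [0, 3/20)

0 3/20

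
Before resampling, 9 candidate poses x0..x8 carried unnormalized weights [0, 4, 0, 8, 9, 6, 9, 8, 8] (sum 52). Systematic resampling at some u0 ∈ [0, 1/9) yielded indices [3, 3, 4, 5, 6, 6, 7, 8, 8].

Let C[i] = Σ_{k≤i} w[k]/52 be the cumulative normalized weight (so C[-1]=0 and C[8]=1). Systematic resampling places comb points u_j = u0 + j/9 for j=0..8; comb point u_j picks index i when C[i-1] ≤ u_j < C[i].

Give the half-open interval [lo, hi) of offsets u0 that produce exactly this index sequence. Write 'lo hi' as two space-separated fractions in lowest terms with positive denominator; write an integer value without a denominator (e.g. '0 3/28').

1/13 1/9

C = [0, 1/13, 1/13, 3/13, 21/52, 27/52, 9/13, 11/13, 1]
j=0 picked index 3: u0 ∈ [1/13, 3/13)
j=1 picked index 3: u0 ∈ [-4/117, 14/117)
j=2 picked index 4: u0 ∈ [1/117, 85/468)
j=3 picked index 5: u0 ∈ [11/156, 29/156)
j=4 picked index 6: u0 ∈ [35/468, 29/117)
j=5 picked index 6: u0 ∈ [-17/468, 16/117)
j=6 picked index 7: u0 ∈ [1/39, 7/39)
j=7 picked index 8: u0 ∈ [8/117, 2/9)
j=8 picked index 8: u0 ∈ [-5/117, 1/9)
intersection: [1/13, 1/9)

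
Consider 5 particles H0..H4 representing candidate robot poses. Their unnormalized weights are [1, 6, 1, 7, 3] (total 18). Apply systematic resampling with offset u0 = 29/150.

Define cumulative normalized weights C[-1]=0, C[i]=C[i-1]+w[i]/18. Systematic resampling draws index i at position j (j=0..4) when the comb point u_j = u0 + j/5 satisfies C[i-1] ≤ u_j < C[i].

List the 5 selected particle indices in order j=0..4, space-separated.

C = [1/18, 7/18, 4/9, 5/6, 1]
j=0: u_0=29/150 ∈ [1/18, 7/18) → index 1
j=1: u_1=59/150 ∈ [7/18, 4/9) → index 2
j=2: u_2=89/150 ∈ [4/9, 5/6) → index 3
j=3: u_3=119/150 ∈ [4/9, 5/6) → index 3
j=4: u_4=149/150 ∈ [5/6, 1) → index 4

1 2 3 3 4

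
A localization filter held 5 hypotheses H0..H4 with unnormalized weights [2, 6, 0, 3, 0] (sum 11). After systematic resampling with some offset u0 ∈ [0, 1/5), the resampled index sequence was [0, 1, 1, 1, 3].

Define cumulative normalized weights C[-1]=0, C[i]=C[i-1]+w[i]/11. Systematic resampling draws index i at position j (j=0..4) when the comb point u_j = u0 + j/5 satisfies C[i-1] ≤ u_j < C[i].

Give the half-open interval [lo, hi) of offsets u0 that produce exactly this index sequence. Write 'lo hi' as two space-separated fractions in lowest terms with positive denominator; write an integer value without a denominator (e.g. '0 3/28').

C = [2/11, 8/11, 8/11, 1, 1]
j=0 picked index 0: u0 ∈ [0, 2/11)
j=1 picked index 1: u0 ∈ [-1/55, 29/55)
j=2 picked index 1: u0 ∈ [-12/55, 18/55)
j=3 picked index 1: u0 ∈ [-23/55, 7/55)
j=4 picked index 3: u0 ∈ [-4/55, 1/5)
intersection: [0, 7/55)

0 7/55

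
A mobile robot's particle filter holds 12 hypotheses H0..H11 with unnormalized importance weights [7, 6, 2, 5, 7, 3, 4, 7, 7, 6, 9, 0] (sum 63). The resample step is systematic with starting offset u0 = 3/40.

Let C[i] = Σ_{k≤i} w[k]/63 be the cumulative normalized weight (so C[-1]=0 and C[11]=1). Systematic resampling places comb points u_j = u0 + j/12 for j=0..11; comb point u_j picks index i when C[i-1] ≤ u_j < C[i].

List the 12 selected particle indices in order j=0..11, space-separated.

0 1 3 4 4 6 7 8 8 9 10 10

C = [1/9, 13/63, 5/21, 20/63, 3/7, 10/21, 34/63, 41/63, 16/21, 6/7, 1, 1]
j=0: u_0=3/40 ∈ [0, 1/9) → index 0
j=1: u_1=19/120 ∈ [1/9, 13/63) → index 1
j=2: u_2=29/120 ∈ [5/21, 20/63) → index 3
j=3: u_3=13/40 ∈ [20/63, 3/7) → index 4
j=4: u_4=49/120 ∈ [20/63, 3/7) → index 4
j=5: u_5=59/120 ∈ [10/21, 34/63) → index 6
j=6: u_6=23/40 ∈ [34/63, 41/63) → index 7
j=7: u_7=79/120 ∈ [41/63, 16/21) → index 8
j=8: u_8=89/120 ∈ [41/63, 16/21) → index 8
j=9: u_9=33/40 ∈ [16/21, 6/7) → index 9
j=10: u_10=109/120 ∈ [6/7, 1) → index 10
j=11: u_11=119/120 ∈ [6/7, 1) → index 10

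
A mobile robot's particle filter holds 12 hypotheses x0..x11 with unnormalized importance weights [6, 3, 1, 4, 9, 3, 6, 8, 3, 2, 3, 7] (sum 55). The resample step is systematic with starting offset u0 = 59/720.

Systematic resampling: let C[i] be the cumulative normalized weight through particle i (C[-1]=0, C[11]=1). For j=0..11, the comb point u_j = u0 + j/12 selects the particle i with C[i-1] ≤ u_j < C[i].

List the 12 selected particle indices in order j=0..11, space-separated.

0 2 3 4 4 6 7 7 8 10 11 11

C = [6/55, 9/55, 2/11, 14/55, 23/55, 26/55, 32/55, 8/11, 43/55, 9/11, 48/55, 1]
j=0: u_0=59/720 ∈ [0, 6/55) → index 0
j=1: u_1=119/720 ∈ [9/55, 2/11) → index 2
j=2: u_2=179/720 ∈ [2/11, 14/55) → index 3
j=3: u_3=239/720 ∈ [14/55, 23/55) → index 4
j=4: u_4=299/720 ∈ [14/55, 23/55) → index 4
j=5: u_5=359/720 ∈ [26/55, 32/55) → index 6
j=6: u_6=419/720 ∈ [32/55, 8/11) → index 7
j=7: u_7=479/720 ∈ [32/55, 8/11) → index 7
j=8: u_8=539/720 ∈ [8/11, 43/55) → index 8
j=9: u_9=599/720 ∈ [9/11, 48/55) → index 10
j=10: u_10=659/720 ∈ [48/55, 1) → index 11
j=11: u_11=719/720 ∈ [48/55, 1) → index 11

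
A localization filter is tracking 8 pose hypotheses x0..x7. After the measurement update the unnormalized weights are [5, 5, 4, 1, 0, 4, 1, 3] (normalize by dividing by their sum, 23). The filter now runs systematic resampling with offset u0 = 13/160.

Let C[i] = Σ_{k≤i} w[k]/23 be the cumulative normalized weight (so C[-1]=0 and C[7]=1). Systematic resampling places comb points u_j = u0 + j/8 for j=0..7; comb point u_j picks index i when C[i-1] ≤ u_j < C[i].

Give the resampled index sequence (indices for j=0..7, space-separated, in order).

C = [5/23, 10/23, 14/23, 15/23, 15/23, 19/23, 20/23, 1]
j=0: u_0=13/160 ∈ [0, 5/23) → index 0
j=1: u_1=33/160 ∈ [0, 5/23) → index 0
j=2: u_2=53/160 ∈ [5/23, 10/23) → index 1
j=3: u_3=73/160 ∈ [10/23, 14/23) → index 2
j=4: u_4=93/160 ∈ [10/23, 14/23) → index 2
j=5: u_5=113/160 ∈ [15/23, 19/23) → index 5
j=6: u_6=133/160 ∈ [19/23, 20/23) → index 6
j=7: u_7=153/160 ∈ [20/23, 1) → index 7

0 0 1 2 2 5 6 7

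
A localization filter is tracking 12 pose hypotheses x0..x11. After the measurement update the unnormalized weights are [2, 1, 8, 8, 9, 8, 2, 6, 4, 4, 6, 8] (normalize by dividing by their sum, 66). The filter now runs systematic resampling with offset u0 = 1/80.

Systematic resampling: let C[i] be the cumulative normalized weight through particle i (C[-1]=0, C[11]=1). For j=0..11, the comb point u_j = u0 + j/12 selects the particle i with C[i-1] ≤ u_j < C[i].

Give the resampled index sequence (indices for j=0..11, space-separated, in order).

0 2 3 3 4 5 5 7 8 9 10 11

C = [1/33, 1/22, 1/6, 19/66, 14/33, 6/11, 19/33, 2/3, 8/11, 26/33, 29/33, 1]
j=0: u_0=1/80 ∈ [0, 1/33) → index 0
j=1: u_1=23/240 ∈ [1/22, 1/6) → index 2
j=2: u_2=43/240 ∈ [1/6, 19/66) → index 3
j=3: u_3=21/80 ∈ [1/6, 19/66) → index 3
j=4: u_4=83/240 ∈ [19/66, 14/33) → index 4
j=5: u_5=103/240 ∈ [14/33, 6/11) → index 5
j=6: u_6=41/80 ∈ [14/33, 6/11) → index 5
j=7: u_7=143/240 ∈ [19/33, 2/3) → index 7
j=8: u_8=163/240 ∈ [2/3, 8/11) → index 8
j=9: u_9=61/80 ∈ [8/11, 26/33) → index 9
j=10: u_10=203/240 ∈ [26/33, 29/33) → index 10
j=11: u_11=223/240 ∈ [29/33, 1) → index 11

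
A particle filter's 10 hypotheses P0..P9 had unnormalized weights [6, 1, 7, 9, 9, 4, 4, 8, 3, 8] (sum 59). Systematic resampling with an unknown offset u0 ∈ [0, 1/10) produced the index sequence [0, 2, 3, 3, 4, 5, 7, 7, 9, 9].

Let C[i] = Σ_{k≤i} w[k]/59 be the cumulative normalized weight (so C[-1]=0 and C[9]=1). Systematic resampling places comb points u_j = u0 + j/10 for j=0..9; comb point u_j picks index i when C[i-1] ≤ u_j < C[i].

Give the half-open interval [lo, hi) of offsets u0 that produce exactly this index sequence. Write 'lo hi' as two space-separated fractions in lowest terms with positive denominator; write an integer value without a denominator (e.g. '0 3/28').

C = [6/59, 7/59, 14/59, 23/59, 32/59, 36/59, 40/59, 48/59, 51/59, 1]
j=0 picked index 0: u0 ∈ [0, 6/59)
j=1 picked index 2: u0 ∈ [11/590, 81/590)
j=2 picked index 3: u0 ∈ [11/295, 56/295)
j=3 picked index 3: u0 ∈ [-37/590, 53/590)
j=4 picked index 4: u0 ∈ [-3/295, 42/295)
j=5 picked index 5: u0 ∈ [5/118, 13/118)
j=6 picked index 7: u0 ∈ [23/295, 63/295)
j=7 picked index 7: u0 ∈ [-13/590, 67/590)
j=8 picked index 9: u0 ∈ [19/295, 1/5)
j=9 picked index 9: u0 ∈ [-21/590, 1/10)
intersection: [23/295, 53/590)

23/295 53/590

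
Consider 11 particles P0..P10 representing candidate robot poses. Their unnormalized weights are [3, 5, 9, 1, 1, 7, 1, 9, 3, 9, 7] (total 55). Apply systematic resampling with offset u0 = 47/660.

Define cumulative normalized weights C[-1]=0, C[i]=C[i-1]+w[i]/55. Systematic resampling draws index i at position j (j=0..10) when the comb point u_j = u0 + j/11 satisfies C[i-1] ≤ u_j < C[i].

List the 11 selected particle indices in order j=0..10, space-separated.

C = [3/55, 8/55, 17/55, 18/55, 19/55, 26/55, 27/55, 36/55, 39/55, 48/55, 1]
j=0: u_0=47/660 ∈ [3/55, 8/55) → index 1
j=1: u_1=107/660 ∈ [8/55, 17/55) → index 2
j=2: u_2=167/660 ∈ [8/55, 17/55) → index 2
j=3: u_3=227/660 ∈ [18/55, 19/55) → index 4
j=4: u_4=287/660 ∈ [19/55, 26/55) → index 5
j=5: u_5=347/660 ∈ [27/55, 36/55) → index 7
j=6: u_6=37/60 ∈ [27/55, 36/55) → index 7
j=7: u_7=467/660 ∈ [36/55, 39/55) → index 8
j=8: u_8=527/660 ∈ [39/55, 48/55) → index 9
j=9: u_9=587/660 ∈ [48/55, 1) → index 10
j=10: u_10=647/660 ∈ [48/55, 1) → index 10

1 2 2 4 5 7 7 8 9 10 10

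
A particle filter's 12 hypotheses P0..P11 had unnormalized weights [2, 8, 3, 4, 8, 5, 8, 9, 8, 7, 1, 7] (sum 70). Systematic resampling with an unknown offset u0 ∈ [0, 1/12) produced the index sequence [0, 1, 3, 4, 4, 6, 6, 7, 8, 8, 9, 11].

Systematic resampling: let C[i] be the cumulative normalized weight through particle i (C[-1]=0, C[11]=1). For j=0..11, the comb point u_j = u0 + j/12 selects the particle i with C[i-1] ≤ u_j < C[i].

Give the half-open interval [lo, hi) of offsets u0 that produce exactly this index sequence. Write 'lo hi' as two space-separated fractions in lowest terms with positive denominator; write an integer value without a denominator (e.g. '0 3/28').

2/105 1/42

C = [1/35, 1/7, 13/70, 17/70, 5/14, 3/7, 19/35, 47/70, 11/14, 31/35, 9/10, 1]
j=0 picked index 0: u0 ∈ [0, 1/35)
j=1 picked index 1: u0 ∈ [-23/420, 5/84)
j=2 picked index 3: u0 ∈ [2/105, 8/105)
j=3 picked index 4: u0 ∈ [-1/140, 3/28)
j=4 picked index 4: u0 ∈ [-19/210, 1/42)
j=5 picked index 6: u0 ∈ [1/84, 53/420)
j=6 picked index 6: u0 ∈ [-1/14, 3/70)
j=7 picked index 7: u0 ∈ [-17/420, 37/420)
j=8 picked index 8: u0 ∈ [1/210, 5/42)
j=9 picked index 8: u0 ∈ [-11/140, 1/28)
j=10 picked index 9: u0 ∈ [-1/21, 11/210)
j=11 picked index 11: u0 ∈ [-1/60, 1/12)
intersection: [2/105, 1/42)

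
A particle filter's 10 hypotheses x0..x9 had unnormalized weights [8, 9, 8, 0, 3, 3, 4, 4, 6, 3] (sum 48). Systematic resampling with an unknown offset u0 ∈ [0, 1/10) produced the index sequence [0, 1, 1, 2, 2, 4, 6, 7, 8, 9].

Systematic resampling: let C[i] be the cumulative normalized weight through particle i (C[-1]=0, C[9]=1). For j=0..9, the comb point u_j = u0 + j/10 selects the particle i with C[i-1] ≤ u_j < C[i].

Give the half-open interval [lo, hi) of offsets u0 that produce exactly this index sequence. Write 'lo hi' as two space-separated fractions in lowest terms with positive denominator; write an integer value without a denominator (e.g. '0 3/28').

1/15 1/12

C = [1/6, 17/48, 25/48, 25/48, 7/12, 31/48, 35/48, 13/16, 15/16, 1]
j=0 picked index 0: u0 ∈ [0, 1/6)
j=1 picked index 1: u0 ∈ [1/15, 61/240)
j=2 picked index 1: u0 ∈ [-1/30, 37/240)
j=3 picked index 2: u0 ∈ [13/240, 53/240)
j=4 picked index 2: u0 ∈ [-11/240, 29/240)
j=5 picked index 4: u0 ∈ [1/48, 1/12)
j=6 picked index 6: u0 ∈ [11/240, 31/240)
j=7 picked index 7: u0 ∈ [7/240, 9/80)
j=8 picked index 8: u0 ∈ [1/80, 11/80)
j=9 picked index 9: u0 ∈ [3/80, 1/10)
intersection: [1/15, 1/12)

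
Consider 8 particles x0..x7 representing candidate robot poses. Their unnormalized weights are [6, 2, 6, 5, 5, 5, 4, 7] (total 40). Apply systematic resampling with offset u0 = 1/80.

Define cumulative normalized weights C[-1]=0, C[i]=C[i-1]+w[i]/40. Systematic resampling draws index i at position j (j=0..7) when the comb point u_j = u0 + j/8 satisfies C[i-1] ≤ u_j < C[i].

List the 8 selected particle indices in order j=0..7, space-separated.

C = [3/20, 1/5, 7/20, 19/40, 3/5, 29/40, 33/40, 1]
j=0: u_0=1/80 ∈ [0, 3/20) → index 0
j=1: u_1=11/80 ∈ [0, 3/20) → index 0
j=2: u_2=21/80 ∈ [1/5, 7/20) → index 2
j=3: u_3=31/80 ∈ [7/20, 19/40) → index 3
j=4: u_4=41/80 ∈ [19/40, 3/5) → index 4
j=5: u_5=51/80 ∈ [3/5, 29/40) → index 5
j=6: u_6=61/80 ∈ [29/40, 33/40) → index 6
j=7: u_7=71/80 ∈ [33/40, 1) → index 7

0 0 2 3 4 5 6 7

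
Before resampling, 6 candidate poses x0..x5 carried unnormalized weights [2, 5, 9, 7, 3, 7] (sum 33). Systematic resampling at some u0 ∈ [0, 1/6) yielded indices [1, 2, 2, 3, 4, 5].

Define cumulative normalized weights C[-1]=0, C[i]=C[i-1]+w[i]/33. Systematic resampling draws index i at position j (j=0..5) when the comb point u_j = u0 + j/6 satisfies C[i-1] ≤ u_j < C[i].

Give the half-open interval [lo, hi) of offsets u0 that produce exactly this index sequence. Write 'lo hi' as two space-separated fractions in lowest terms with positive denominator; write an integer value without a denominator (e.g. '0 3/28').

2/33 4/33

C = [2/33, 7/33, 16/33, 23/33, 26/33, 1]
j=0 picked index 1: u0 ∈ [2/33, 7/33)
j=1 picked index 2: u0 ∈ [1/22, 7/22)
j=2 picked index 2: u0 ∈ [-4/33, 5/33)
j=3 picked index 3: u0 ∈ [-1/66, 13/66)
j=4 picked index 4: u0 ∈ [1/33, 4/33)
j=5 picked index 5: u0 ∈ [-1/22, 1/6)
intersection: [2/33, 4/33)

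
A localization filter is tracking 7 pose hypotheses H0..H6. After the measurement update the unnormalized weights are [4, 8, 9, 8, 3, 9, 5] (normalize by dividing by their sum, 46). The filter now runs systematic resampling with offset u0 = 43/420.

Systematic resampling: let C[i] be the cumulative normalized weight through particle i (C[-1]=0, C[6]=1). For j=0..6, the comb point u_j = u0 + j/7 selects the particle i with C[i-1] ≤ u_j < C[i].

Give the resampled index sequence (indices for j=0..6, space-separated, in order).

C = [2/23, 6/23, 21/46, 29/46, 16/23, 41/46, 1]
j=0: u_0=43/420 ∈ [2/23, 6/23) → index 1
j=1: u_1=103/420 ∈ [2/23, 6/23) → index 1
j=2: u_2=163/420 ∈ [6/23, 21/46) → index 2
j=3: u_3=223/420 ∈ [21/46, 29/46) → index 3
j=4: u_4=283/420 ∈ [29/46, 16/23) → index 4
j=5: u_5=49/60 ∈ [16/23, 41/46) → index 5
j=6: u_6=403/420 ∈ [41/46, 1) → index 6

1 1 2 3 4 5 6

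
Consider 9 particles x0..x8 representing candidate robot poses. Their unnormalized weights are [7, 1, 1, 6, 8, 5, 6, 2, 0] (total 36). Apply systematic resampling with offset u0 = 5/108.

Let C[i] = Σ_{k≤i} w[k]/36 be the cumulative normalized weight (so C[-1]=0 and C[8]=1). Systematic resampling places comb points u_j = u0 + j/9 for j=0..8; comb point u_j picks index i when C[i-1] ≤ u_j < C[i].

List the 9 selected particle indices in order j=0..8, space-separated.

0 0 3 3 4 4 5 6 6

C = [7/36, 2/9, 1/4, 5/12, 23/36, 7/9, 17/18, 1, 1]
j=0: u_0=5/108 ∈ [0, 7/36) → index 0
j=1: u_1=17/108 ∈ [0, 7/36) → index 0
j=2: u_2=29/108 ∈ [1/4, 5/12) → index 3
j=3: u_3=41/108 ∈ [1/4, 5/12) → index 3
j=4: u_4=53/108 ∈ [5/12, 23/36) → index 4
j=5: u_5=65/108 ∈ [5/12, 23/36) → index 4
j=6: u_6=77/108 ∈ [23/36, 7/9) → index 5
j=7: u_7=89/108 ∈ [7/9, 17/18) → index 6
j=8: u_8=101/108 ∈ [7/9, 17/18) → index 6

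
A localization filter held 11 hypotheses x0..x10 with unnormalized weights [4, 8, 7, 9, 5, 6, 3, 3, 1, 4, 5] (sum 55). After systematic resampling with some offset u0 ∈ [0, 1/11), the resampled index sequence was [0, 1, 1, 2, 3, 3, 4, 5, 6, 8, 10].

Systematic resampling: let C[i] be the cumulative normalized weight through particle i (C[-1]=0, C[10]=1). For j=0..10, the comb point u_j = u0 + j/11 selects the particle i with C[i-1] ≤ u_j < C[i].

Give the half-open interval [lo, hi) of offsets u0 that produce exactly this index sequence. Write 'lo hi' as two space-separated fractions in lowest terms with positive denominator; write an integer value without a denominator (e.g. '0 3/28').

0 1/55

C = [4/55, 12/55, 19/55, 28/55, 3/5, 39/55, 42/55, 9/11, 46/55, 10/11, 1]
j=0 picked index 0: u0 ∈ [0, 4/55)
j=1 picked index 1: u0 ∈ [-1/55, 7/55)
j=2 picked index 1: u0 ∈ [-6/55, 2/55)
j=3 picked index 2: u0 ∈ [-3/55, 4/55)
j=4 picked index 3: u0 ∈ [-1/55, 8/55)
j=5 picked index 3: u0 ∈ [-6/55, 3/55)
j=6 picked index 4: u0 ∈ [-2/55, 3/55)
j=7 picked index 5: u0 ∈ [-2/55, 4/55)
j=8 picked index 6: u0 ∈ [-1/55, 2/55)
j=9 picked index 8: u0 ∈ [0, 1/55)
j=10 picked index 10: u0 ∈ [0, 1/11)
intersection: [0, 1/55)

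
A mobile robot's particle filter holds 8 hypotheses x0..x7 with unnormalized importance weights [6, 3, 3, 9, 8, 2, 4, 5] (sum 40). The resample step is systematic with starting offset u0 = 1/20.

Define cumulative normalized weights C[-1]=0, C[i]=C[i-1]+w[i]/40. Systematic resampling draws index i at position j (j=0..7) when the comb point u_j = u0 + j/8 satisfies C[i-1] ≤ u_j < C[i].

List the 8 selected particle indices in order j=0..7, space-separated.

0 1 3 3 4 4 6 7

C = [3/20, 9/40, 3/10, 21/40, 29/40, 31/40, 7/8, 1]
j=0: u_0=1/20 ∈ [0, 3/20) → index 0
j=1: u_1=7/40 ∈ [3/20, 9/40) → index 1
j=2: u_2=3/10 ∈ [3/10, 21/40) → index 3
j=3: u_3=17/40 ∈ [3/10, 21/40) → index 3
j=4: u_4=11/20 ∈ [21/40, 29/40) → index 4
j=5: u_5=27/40 ∈ [21/40, 29/40) → index 4
j=6: u_6=4/5 ∈ [31/40, 7/8) → index 6
j=7: u_7=37/40 ∈ [7/8, 1) → index 7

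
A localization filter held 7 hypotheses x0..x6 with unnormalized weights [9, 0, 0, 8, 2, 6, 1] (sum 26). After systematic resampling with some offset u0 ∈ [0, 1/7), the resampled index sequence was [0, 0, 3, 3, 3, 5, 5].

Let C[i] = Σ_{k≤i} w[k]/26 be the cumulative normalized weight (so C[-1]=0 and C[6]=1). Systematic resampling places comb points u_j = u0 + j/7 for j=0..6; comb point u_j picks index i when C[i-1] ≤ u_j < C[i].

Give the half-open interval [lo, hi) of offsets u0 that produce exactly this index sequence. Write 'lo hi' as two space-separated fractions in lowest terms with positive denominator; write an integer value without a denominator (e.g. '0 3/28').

11/182 15/182

C = [9/26, 9/26, 9/26, 17/26, 19/26, 25/26, 1]
j=0 picked index 0: u0 ∈ [0, 9/26)
j=1 picked index 0: u0 ∈ [-1/7, 37/182)
j=2 picked index 3: u0 ∈ [11/182, 67/182)
j=3 picked index 3: u0 ∈ [-15/182, 41/182)
j=4 picked index 3: u0 ∈ [-41/182, 15/182)
j=5 picked index 5: u0 ∈ [3/182, 45/182)
j=6 picked index 5: u0 ∈ [-23/182, 19/182)
intersection: [11/182, 15/182)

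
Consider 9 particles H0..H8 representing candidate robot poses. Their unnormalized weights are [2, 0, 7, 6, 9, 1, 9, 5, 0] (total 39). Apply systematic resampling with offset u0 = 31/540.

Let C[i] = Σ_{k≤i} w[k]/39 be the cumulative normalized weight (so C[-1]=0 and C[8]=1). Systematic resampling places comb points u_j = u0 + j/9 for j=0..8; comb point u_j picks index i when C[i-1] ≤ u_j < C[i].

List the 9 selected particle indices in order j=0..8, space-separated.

C = [2/39, 2/39, 3/13, 5/13, 8/13, 25/39, 34/39, 1, 1]
j=0: u_0=31/540 ∈ [2/39, 3/13) → index 2
j=1: u_1=91/540 ∈ [2/39, 3/13) → index 2
j=2: u_2=151/540 ∈ [3/13, 5/13) → index 3
j=3: u_3=211/540 ∈ [5/13, 8/13) → index 4
j=4: u_4=271/540 ∈ [5/13, 8/13) → index 4
j=5: u_5=331/540 ∈ [5/13, 8/13) → index 4
j=6: u_6=391/540 ∈ [25/39, 34/39) → index 6
j=7: u_7=451/540 ∈ [25/39, 34/39) → index 6
j=8: u_8=511/540 ∈ [34/39, 1) → index 7

2 2 3 4 4 4 6 6 7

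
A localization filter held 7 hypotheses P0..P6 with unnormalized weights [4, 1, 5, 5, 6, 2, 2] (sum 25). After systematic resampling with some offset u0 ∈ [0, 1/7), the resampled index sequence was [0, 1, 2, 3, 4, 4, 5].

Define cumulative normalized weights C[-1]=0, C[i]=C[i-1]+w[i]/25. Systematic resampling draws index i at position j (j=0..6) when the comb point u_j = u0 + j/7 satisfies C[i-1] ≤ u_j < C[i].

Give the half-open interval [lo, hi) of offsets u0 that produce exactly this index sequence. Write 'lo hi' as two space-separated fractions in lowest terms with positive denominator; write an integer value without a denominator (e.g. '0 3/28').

C = [4/25, 1/5, 2/5, 3/5, 21/25, 23/25, 1]
j=0 picked index 0: u0 ∈ [0, 4/25)
j=1 picked index 1: u0 ∈ [3/175, 2/35)
j=2 picked index 2: u0 ∈ [-3/35, 4/35)
j=3 picked index 3: u0 ∈ [-1/35, 6/35)
j=4 picked index 4: u0 ∈ [1/35, 47/175)
j=5 picked index 4: u0 ∈ [-4/35, 22/175)
j=6 picked index 5: u0 ∈ [-3/175, 11/175)
intersection: [1/35, 2/35)

1/35 2/35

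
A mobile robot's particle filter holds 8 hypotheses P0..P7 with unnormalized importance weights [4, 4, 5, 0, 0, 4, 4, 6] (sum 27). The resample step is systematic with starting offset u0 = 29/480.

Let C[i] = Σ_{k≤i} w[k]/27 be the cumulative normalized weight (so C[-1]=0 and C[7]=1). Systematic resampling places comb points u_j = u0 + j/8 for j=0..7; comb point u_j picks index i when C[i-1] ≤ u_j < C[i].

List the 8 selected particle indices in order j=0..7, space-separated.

0 1 2 2 5 6 7 7

C = [4/27, 8/27, 13/27, 13/27, 13/27, 17/27, 7/9, 1]
j=0: u_0=29/480 ∈ [0, 4/27) → index 0
j=1: u_1=89/480 ∈ [4/27, 8/27) → index 1
j=2: u_2=149/480 ∈ [8/27, 13/27) → index 2
j=3: u_3=209/480 ∈ [8/27, 13/27) → index 2
j=4: u_4=269/480 ∈ [13/27, 17/27) → index 5
j=5: u_5=329/480 ∈ [17/27, 7/9) → index 6
j=6: u_6=389/480 ∈ [7/9, 1) → index 7
j=7: u_7=449/480 ∈ [7/9, 1) → index 7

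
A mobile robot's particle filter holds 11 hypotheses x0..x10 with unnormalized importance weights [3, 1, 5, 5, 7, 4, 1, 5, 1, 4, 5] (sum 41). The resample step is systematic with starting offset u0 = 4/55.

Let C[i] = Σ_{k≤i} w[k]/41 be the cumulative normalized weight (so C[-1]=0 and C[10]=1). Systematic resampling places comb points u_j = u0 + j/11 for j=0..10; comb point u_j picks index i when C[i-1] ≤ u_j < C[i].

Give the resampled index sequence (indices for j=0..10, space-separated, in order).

0 2 3 4 4 5 6 7 9 10 10

C = [3/41, 4/41, 9/41, 14/41, 21/41, 25/41, 26/41, 31/41, 32/41, 36/41, 1]
j=0: u_0=4/55 ∈ [0, 3/41) → index 0
j=1: u_1=9/55 ∈ [4/41, 9/41) → index 2
j=2: u_2=14/55 ∈ [9/41, 14/41) → index 3
j=3: u_3=19/55 ∈ [14/41, 21/41) → index 4
j=4: u_4=24/55 ∈ [14/41, 21/41) → index 4
j=5: u_5=29/55 ∈ [21/41, 25/41) → index 5
j=6: u_6=34/55 ∈ [25/41, 26/41) → index 6
j=7: u_7=39/55 ∈ [26/41, 31/41) → index 7
j=8: u_8=4/5 ∈ [32/41, 36/41) → index 9
j=9: u_9=49/55 ∈ [36/41, 1) → index 10
j=10: u_10=54/55 ∈ [36/41, 1) → index 10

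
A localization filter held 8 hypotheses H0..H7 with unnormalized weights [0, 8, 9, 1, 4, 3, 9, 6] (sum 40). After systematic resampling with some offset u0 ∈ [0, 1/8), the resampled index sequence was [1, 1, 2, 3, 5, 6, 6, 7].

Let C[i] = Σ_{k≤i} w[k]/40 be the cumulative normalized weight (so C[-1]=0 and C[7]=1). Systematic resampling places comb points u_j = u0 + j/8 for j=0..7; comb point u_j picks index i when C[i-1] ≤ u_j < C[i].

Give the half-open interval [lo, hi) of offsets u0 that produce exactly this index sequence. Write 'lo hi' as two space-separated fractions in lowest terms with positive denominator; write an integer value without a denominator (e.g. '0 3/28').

C = [0, 1/5, 17/40, 9/20, 11/20, 5/8, 17/20, 1]
j=0 picked index 1: u0 ∈ [0, 1/5)
j=1 picked index 1: u0 ∈ [-1/8, 3/40)
j=2 picked index 2: u0 ∈ [-1/20, 7/40)
j=3 picked index 3: u0 ∈ [1/20, 3/40)
j=4 picked index 5: u0 ∈ [1/20, 1/8)
j=5 picked index 6: u0 ∈ [0, 9/40)
j=6 picked index 6: u0 ∈ [-1/8, 1/10)
j=7 picked index 7: u0 ∈ [-1/40, 1/8)
intersection: [1/20, 3/40)

1/20 3/40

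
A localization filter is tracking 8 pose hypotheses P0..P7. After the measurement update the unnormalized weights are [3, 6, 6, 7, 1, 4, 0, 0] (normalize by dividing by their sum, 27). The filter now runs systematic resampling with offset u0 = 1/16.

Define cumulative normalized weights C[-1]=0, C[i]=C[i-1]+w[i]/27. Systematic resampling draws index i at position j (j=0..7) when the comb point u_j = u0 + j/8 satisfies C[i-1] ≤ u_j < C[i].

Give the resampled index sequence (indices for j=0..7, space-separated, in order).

C = [1/9, 1/3, 5/9, 22/27, 23/27, 1, 1, 1]
j=0: u_0=1/16 ∈ [0, 1/9) → index 0
j=1: u_1=3/16 ∈ [1/9, 1/3) → index 1
j=2: u_2=5/16 ∈ [1/9, 1/3) → index 1
j=3: u_3=7/16 ∈ [1/3, 5/9) → index 2
j=4: u_4=9/16 ∈ [5/9, 22/27) → index 3
j=5: u_5=11/16 ∈ [5/9, 22/27) → index 3
j=6: u_6=13/16 ∈ [5/9, 22/27) → index 3
j=7: u_7=15/16 ∈ [23/27, 1) → index 5

0 1 1 2 3 3 3 5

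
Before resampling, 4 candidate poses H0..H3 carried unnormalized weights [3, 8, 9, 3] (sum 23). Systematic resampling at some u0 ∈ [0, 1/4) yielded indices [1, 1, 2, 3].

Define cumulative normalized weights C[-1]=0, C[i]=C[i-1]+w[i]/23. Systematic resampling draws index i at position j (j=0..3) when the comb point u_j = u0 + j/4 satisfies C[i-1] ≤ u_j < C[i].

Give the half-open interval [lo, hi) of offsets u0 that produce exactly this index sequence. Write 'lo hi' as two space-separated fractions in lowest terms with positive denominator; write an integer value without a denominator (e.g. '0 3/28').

C = [3/23, 11/23, 20/23, 1]
j=0 picked index 1: u0 ∈ [3/23, 11/23)
j=1 picked index 1: u0 ∈ [-11/92, 21/92)
j=2 picked index 2: u0 ∈ [-1/46, 17/46)
j=3 picked index 3: u0 ∈ [11/92, 1/4)
intersection: [3/23, 21/92)

3/23 21/92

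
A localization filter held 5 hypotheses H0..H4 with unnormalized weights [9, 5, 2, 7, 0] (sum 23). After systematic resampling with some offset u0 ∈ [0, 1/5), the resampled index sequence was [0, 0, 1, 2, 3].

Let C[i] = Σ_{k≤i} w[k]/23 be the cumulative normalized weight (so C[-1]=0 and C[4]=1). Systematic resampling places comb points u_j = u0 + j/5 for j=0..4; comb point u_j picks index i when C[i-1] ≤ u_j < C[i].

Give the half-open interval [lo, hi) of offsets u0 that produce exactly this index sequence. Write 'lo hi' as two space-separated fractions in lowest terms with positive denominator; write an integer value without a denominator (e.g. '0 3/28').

C = [9/23, 14/23, 16/23, 1, 1]
j=0 picked index 0: u0 ∈ [0, 9/23)
j=1 picked index 0: u0 ∈ [-1/5, 22/115)
j=2 picked index 1: u0 ∈ [-1/115, 24/115)
j=3 picked index 2: u0 ∈ [1/115, 11/115)
j=4 picked index 3: u0 ∈ [-12/115, 1/5)
intersection: [1/115, 11/115)

1/115 11/115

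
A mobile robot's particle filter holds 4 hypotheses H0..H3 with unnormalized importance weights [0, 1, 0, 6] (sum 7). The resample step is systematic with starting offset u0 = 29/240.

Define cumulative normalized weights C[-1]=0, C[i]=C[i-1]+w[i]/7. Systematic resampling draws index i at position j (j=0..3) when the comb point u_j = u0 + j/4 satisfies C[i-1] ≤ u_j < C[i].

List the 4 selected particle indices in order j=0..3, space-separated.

C = [0, 1/7, 1/7, 1]
j=0: u_0=29/240 ∈ [0, 1/7) → index 1
j=1: u_1=89/240 ∈ [1/7, 1) → index 3
j=2: u_2=149/240 ∈ [1/7, 1) → index 3
j=3: u_3=209/240 ∈ [1/7, 1) → index 3

1 3 3 3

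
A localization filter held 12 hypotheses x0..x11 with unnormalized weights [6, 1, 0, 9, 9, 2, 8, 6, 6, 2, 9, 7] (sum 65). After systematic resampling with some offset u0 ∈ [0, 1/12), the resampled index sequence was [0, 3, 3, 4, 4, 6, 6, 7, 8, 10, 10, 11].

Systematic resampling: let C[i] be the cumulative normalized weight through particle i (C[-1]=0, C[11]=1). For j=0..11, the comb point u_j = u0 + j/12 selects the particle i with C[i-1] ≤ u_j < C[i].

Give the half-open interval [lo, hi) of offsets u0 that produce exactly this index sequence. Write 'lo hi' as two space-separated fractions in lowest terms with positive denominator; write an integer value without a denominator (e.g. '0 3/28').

C = [6/65, 7/65, 7/65, 16/65, 5/13, 27/65, 7/13, 41/65, 47/65, 49/65, 58/65, 1]
j=0 picked index 0: u0 ∈ [0, 6/65)
j=1 picked index 3: u0 ∈ [19/780, 127/780)
j=2 picked index 3: u0 ∈ [-23/390, 31/390)
j=3 picked index 4: u0 ∈ [-1/260, 7/52)
j=4 picked index 4: u0 ∈ [-17/195, 2/39)
j=5 picked index 6: u0 ∈ [-1/780, 19/156)
j=6 picked index 6: u0 ∈ [-11/130, 1/26)
j=7 picked index 7: u0 ∈ [-7/156, 37/780)
j=8 picked index 8: u0 ∈ [-7/195, 11/195)
j=9 picked index 10: u0 ∈ [1/260, 37/260)
j=10 picked index 10: u0 ∈ [-31/390, 23/390)
j=11 picked index 11: u0 ∈ [-19/780, 1/12)
intersection: [19/780, 1/26)

19/780 1/26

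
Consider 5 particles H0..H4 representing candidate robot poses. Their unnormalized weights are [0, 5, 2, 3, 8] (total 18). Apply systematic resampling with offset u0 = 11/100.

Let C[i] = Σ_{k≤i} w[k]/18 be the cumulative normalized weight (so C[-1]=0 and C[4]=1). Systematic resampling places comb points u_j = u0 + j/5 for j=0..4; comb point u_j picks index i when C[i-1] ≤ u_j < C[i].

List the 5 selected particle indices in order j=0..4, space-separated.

C = [0, 5/18, 7/18, 5/9, 1]
j=0: u_0=11/100 ∈ [0, 5/18) → index 1
j=1: u_1=31/100 ∈ [5/18, 7/18) → index 2
j=2: u_2=51/100 ∈ [7/18, 5/9) → index 3
j=3: u_3=71/100 ∈ [5/9, 1) → index 4
j=4: u_4=91/100 ∈ [5/9, 1) → index 4

1 2 3 4 4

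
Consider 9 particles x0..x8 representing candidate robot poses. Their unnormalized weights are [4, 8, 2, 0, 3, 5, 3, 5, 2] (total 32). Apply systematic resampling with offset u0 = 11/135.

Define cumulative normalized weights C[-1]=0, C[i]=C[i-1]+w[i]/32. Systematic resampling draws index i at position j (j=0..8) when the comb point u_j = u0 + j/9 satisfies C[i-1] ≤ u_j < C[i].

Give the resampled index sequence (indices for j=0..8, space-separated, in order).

C = [1/8, 3/8, 7/16, 7/16, 17/32, 11/16, 25/32, 15/16, 1]
j=0: u_0=11/135 ∈ [0, 1/8) → index 0
j=1: u_1=26/135 ∈ [1/8, 3/8) → index 1
j=2: u_2=41/135 ∈ [1/8, 3/8) → index 1
j=3: u_3=56/135 ∈ [3/8, 7/16) → index 2
j=4: u_4=71/135 ∈ [7/16, 17/32) → index 4
j=5: u_5=86/135 ∈ [17/32, 11/16) → index 5
j=6: u_6=101/135 ∈ [11/16, 25/32) → index 6
j=7: u_7=116/135 ∈ [25/32, 15/16) → index 7
j=8: u_8=131/135 ∈ [15/16, 1) → index 8

0 1 1 2 4 5 6 7 8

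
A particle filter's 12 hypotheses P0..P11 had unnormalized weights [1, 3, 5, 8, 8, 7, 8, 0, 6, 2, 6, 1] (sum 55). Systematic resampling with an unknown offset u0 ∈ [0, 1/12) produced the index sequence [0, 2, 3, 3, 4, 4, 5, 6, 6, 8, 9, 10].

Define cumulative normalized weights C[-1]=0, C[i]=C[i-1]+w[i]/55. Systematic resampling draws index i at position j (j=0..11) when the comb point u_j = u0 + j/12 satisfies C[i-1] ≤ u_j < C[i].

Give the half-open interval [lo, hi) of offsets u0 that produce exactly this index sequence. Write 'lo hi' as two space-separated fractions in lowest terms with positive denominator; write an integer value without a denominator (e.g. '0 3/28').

1/330 1/55

C = [1/55, 4/55, 9/55, 17/55, 5/11, 32/55, 8/11, 8/11, 46/55, 48/55, 54/55, 1]
j=0 picked index 0: u0 ∈ [0, 1/55)
j=1 picked index 2: u0 ∈ [-7/660, 53/660)
j=2 picked index 3: u0 ∈ [-1/330, 47/330)
j=3 picked index 3: u0 ∈ [-19/220, 13/220)
j=4 picked index 4: u0 ∈ [-4/165, 4/33)
j=5 picked index 4: u0 ∈ [-71/660, 5/132)
j=6 picked index 5: u0 ∈ [-1/22, 9/110)
j=7 picked index 6: u0 ∈ [-1/660, 19/132)
j=8 picked index 6: u0 ∈ [-14/165, 2/33)
j=9 picked index 8: u0 ∈ [-1/44, 19/220)
j=10 picked index 9: u0 ∈ [1/330, 13/330)
j=11 picked index 10: u0 ∈ [-29/660, 43/660)
intersection: [1/330, 1/55)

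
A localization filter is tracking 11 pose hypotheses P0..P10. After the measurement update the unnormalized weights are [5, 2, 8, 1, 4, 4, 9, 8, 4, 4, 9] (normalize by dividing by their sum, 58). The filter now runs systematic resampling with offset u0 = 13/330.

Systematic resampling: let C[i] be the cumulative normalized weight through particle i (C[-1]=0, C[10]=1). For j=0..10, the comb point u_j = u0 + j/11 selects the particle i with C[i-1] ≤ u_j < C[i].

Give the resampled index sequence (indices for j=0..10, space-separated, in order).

0 2 2 4 5 6 7 7 8 10 10

C = [5/58, 7/58, 15/58, 8/29, 10/29, 12/29, 33/58, 41/58, 45/58, 49/58, 1]
j=0: u_0=13/330 ∈ [0, 5/58) → index 0
j=1: u_1=43/330 ∈ [7/58, 15/58) → index 2
j=2: u_2=73/330 ∈ [7/58, 15/58) → index 2
j=3: u_3=103/330 ∈ [8/29, 10/29) → index 4
j=4: u_4=133/330 ∈ [10/29, 12/29) → index 5
j=5: u_5=163/330 ∈ [12/29, 33/58) → index 6
j=6: u_6=193/330 ∈ [33/58, 41/58) → index 7
j=7: u_7=223/330 ∈ [33/58, 41/58) → index 7
j=8: u_8=23/30 ∈ [41/58, 45/58) → index 8
j=9: u_9=283/330 ∈ [49/58, 1) → index 10
j=10: u_10=313/330 ∈ [49/58, 1) → index 10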